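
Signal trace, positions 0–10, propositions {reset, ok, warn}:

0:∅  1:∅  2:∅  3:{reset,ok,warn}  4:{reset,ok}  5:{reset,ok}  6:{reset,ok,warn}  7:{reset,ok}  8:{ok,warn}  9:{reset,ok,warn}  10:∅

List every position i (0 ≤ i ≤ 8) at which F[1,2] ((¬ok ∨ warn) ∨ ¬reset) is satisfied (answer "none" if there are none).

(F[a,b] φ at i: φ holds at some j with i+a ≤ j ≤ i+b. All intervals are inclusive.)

Evaluate at each i in [0,8]:
  i=0: ✓ (witness j=1)
  i=1: ✓ (witness j=2)
  i=2: ✓ (witness j=3)
  i=3: ✗ (none in [4,5])
  i=4: ✓ (witness j=6)
  i=5: ✓ (witness j=6)
  i=6: ✓ (witness j=8)
  i=7: ✓ (witness j=8)
  i=8: ✓ (witness j=9)

0, 1, 2, 4, 5, 6, 7, 8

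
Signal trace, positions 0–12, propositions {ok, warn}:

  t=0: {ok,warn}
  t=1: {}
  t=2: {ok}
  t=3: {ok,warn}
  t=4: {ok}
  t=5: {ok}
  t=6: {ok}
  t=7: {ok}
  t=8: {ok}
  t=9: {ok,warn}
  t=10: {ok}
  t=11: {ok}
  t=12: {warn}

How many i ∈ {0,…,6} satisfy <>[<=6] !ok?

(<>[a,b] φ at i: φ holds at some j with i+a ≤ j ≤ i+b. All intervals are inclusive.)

3

Evaluate at each i in [0,6]:
  i=0: ✓ (witness j=1)
  i=1: ✓ (witness j=1)
  i=2: ✗ (none in [2,8])
  i=3: ✗ (none in [3,9])
  i=4: ✗ (none in [4,10])
  i=5: ✗ (none in [5,11])
  i=6: ✓ (witness j=12)
Positions where it holds: {0, 1, 6} → 3.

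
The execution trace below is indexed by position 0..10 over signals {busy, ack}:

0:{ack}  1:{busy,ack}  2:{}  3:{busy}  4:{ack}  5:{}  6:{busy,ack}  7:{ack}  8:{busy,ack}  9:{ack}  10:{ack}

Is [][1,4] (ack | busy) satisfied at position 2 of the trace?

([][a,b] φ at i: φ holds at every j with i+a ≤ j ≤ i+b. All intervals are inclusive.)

Check (ack | busy) at every j in [3,6]:
  j=3: true
  j=4: true
  j=5: false
  j=6: true
Fails at j=5 → formula fails.

No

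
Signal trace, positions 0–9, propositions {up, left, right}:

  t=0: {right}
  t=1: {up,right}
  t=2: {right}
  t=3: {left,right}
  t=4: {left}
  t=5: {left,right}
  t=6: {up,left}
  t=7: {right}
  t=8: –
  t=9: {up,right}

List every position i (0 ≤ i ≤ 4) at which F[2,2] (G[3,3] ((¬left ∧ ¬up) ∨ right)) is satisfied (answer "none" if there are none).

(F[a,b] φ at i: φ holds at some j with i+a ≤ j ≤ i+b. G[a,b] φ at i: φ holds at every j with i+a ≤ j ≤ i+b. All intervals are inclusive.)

Evaluate at each i in [0,4]:
  i=0: ✓ (witness j=2)
  i=1: ✗ (none in [3,3])
  i=2: ✓ (witness j=4)
  i=3: ✓ (witness j=5)
  i=4: ✓ (witness j=6)

0, 2, 3, 4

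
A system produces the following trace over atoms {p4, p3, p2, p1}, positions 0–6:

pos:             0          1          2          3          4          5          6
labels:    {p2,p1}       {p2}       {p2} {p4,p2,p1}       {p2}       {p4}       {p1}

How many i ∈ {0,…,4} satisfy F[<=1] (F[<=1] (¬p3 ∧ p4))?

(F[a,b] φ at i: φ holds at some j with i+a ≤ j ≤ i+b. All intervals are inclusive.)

4

Evaluate at each i in [0,4]:
  i=0: ✗ (none in [0,1])
  i=1: ✓ (witness j=2)
  i=2: ✓ (witness j=2)
  i=3: ✓ (witness j=3)
  i=4: ✓ (witness j=4)
Positions where it holds: {1, 2, 3, 4} → 4.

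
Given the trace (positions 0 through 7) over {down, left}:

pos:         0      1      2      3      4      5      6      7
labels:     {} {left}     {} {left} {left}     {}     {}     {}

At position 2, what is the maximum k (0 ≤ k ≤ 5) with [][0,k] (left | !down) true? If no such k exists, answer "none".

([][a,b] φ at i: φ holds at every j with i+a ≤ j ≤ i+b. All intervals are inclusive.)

5

(left | !down) must hold from j=2 onward; find where it first fails.
  j=2: holds
  j=3: holds
  j=4: holds
  j=5: holds
  j=6: holds
  j=7: holds
Holds through j=7; largest k = 5.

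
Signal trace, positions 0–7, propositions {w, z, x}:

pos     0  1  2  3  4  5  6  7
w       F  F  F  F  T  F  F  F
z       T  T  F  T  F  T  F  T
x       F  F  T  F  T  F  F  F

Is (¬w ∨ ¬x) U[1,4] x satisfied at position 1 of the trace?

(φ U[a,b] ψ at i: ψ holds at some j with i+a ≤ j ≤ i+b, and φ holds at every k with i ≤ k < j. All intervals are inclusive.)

Holds

Need some j in [2,5] with x, and (¬w ∨ ¬x) at every k in [1,j-1].
  j=2: x holds; (¬w ∨ ¬x) holds at every k in [1,1] → satisfied.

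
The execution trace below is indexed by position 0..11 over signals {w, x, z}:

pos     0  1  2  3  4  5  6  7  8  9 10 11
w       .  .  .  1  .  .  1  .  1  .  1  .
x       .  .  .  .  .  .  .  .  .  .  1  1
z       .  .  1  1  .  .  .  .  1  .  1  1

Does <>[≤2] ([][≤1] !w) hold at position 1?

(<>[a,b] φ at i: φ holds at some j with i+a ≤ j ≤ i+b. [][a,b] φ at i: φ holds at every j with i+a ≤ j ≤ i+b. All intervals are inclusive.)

Holds

Check [][≤1] !w at each j in [1,3]:
  j=1: holds on [1,2]
  j=2: fails at 3
  j=3: fails at 3
Found at j=1 → formula holds.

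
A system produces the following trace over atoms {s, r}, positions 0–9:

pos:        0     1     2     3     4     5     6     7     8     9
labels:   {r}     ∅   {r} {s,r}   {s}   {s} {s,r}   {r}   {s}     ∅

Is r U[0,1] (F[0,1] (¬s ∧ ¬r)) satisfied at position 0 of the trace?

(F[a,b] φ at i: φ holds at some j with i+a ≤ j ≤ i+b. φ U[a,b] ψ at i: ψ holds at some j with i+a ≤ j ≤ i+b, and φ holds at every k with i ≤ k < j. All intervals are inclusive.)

Need some j in [0,1] with F[0,1] (¬s ∧ ¬r), and r at every k in [0,j-1].
  j=0: F[0,1] (¬s ∧ ¬r) holds; no prefix to check → satisfied.

True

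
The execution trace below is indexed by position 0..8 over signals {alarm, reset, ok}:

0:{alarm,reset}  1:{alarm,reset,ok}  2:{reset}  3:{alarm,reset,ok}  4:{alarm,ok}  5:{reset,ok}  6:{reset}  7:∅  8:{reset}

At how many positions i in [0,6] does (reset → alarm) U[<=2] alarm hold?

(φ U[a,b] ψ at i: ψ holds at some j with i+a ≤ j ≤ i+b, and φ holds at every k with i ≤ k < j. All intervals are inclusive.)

Evaluate at each i in [0,6]:
  i=0: ✓ (rhs at j=0)
  i=1: ✓ (rhs at j=1)
  i=2: ✗ (lhs fails at k=2 before rhs at j=3)
  i=3: ✓ (rhs at j=3)
  i=4: ✓ (rhs at j=4)
  i=5: ✗ (no rhs in [5,7])
  i=6: ✗ (no rhs in [6,8])
Positions where it holds: {0, 1, 3, 4} → 4.

4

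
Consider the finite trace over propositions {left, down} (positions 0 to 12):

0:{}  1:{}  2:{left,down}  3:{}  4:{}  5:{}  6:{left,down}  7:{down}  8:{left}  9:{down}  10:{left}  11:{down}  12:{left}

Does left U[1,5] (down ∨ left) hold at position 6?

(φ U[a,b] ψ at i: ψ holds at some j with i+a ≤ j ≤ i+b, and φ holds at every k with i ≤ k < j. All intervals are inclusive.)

True

Need some j in [7,11] with (down ∨ left), and left at every k in [6,j-1].
  j=7: (down ∨ left) holds; left holds at every k in [6,6] → satisfied.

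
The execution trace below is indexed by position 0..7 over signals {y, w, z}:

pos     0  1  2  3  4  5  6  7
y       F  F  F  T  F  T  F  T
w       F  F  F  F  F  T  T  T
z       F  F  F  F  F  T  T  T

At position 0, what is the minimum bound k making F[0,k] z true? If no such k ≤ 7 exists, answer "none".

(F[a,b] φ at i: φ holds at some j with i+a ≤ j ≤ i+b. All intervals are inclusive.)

5

Scan j = 0,1,… for z:
  j=0: fails
  j=1: fails
  j=2: fails
  j=3: fails
  j=4: fails
  j=5: holds
First hit at j=5, so smallest k = 5-0 = 5.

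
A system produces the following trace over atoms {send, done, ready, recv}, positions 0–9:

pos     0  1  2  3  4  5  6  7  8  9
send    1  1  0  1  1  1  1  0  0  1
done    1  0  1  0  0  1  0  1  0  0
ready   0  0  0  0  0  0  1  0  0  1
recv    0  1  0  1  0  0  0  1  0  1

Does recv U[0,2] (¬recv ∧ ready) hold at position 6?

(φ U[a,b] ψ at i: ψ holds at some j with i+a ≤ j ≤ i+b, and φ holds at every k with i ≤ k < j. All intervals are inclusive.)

Need some j in [6,8] with (¬recv ∧ ready), and recv at every k in [6,j-1].
  j=6: (¬recv ∧ ready) holds; no prefix to check → satisfied.

True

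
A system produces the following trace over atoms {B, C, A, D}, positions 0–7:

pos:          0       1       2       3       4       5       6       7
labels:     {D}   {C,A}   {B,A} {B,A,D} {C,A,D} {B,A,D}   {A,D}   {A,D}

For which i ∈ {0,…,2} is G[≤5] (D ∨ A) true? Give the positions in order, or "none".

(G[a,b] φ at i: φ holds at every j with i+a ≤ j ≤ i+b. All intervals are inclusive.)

Evaluate at each i in [0,2]:
  i=0: ✓ (all of [0,5])
  i=1: ✓ (all of [1,6])
  i=2: ✓ (all of [2,7])

0, 1, 2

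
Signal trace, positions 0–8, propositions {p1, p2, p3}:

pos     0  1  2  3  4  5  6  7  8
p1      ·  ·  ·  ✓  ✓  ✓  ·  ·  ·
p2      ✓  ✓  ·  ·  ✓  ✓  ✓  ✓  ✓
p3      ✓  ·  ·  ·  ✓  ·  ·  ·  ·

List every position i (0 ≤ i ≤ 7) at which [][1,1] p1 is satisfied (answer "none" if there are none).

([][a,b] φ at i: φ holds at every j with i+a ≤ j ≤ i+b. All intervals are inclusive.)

2, 3, 4

Evaluate at each i in [0,7]:
  i=0: ✗ (fails at j=1)
  i=1: ✗ (fails at j=2)
  i=2: ✓ (all of [3,3])
  i=3: ✓ (all of [4,4])
  i=4: ✓ (all of [5,5])
  i=5: ✗ (fails at j=6)
  i=6: ✗ (fails at j=7)
  i=7: ✗ (fails at j=8)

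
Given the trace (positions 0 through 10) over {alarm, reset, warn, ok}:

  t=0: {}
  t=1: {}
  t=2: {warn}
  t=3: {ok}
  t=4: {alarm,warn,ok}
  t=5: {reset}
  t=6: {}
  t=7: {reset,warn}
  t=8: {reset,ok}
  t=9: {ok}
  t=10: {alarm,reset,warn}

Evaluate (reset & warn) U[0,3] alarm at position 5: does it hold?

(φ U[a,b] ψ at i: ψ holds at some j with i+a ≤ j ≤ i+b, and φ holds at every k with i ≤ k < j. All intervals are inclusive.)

Need some j in [5,8] with alarm, and (reset & warn) at every k in [5,j-1].
  j=5: alarm false.
  j=6: alarm false.
  j=7: alarm false.
  j=8: alarm false.
No j in the window works → until fails.

Does not hold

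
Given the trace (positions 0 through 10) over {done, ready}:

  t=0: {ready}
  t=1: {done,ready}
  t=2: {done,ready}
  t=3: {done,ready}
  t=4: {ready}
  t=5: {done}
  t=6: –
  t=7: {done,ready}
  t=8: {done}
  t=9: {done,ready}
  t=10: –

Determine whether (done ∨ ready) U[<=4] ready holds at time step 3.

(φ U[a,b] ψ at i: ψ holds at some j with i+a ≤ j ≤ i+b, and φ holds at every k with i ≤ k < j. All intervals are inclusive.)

True

Need some j in [3,7] with ready, and (done ∨ ready) at every k in [3,j-1].
  j=3: ready holds; no prefix to check → satisfied.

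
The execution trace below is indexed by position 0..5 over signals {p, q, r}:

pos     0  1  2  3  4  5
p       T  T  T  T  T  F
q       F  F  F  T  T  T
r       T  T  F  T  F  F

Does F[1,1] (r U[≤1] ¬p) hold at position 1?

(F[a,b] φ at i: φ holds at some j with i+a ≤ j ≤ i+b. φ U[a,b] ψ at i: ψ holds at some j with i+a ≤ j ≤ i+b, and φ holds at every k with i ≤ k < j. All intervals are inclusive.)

Check (r U[≤1] ¬p) at each j in [2,2]:
  j=2: fails
No position in the window satisfies it → formula fails.

Does not hold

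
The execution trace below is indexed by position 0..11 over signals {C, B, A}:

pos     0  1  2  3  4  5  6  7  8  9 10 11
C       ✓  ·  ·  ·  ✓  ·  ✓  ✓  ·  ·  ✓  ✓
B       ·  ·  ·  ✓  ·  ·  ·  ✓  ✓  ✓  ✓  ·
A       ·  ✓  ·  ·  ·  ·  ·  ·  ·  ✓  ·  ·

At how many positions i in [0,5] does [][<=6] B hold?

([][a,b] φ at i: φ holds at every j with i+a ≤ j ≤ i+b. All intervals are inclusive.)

0

Evaluate at each i in [0,5]:
  i=0: ✗ (fails at j=0)
  i=1: ✗ (fails at j=1)
  i=2: ✗ (fails at j=2)
  i=3: ✗ (fails at j=4)
  i=4: ✗ (fails at j=4)
  i=5: ✗ (fails at j=5)
Positions where it holds: {} → 0.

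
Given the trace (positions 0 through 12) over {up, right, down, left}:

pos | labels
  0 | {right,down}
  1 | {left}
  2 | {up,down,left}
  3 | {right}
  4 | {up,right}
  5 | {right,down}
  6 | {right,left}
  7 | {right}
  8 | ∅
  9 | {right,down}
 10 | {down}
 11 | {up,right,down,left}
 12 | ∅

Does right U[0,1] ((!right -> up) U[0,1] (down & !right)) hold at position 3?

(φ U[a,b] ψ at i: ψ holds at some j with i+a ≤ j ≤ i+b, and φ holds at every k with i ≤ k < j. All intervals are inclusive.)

False

Need some j in [3,4] with ((!right -> up) U[0,1] (down & !right)), and right at every k in [3,j-1].
  j=3: ((!right -> up) U[0,1] (down & !right)) — fails.
  j=4: ((!right -> up) U[0,1] (down & !right)) — fails.
No j in the window works → until fails.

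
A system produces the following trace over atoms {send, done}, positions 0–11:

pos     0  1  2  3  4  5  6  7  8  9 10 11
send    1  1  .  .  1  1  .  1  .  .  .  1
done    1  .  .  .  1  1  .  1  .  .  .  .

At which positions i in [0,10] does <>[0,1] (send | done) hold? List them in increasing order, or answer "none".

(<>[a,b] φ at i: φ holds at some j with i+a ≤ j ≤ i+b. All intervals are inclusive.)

0, 1, 3, 4, 5, 6, 7, 10

Evaluate at each i in [0,10]:
  i=0: ✓ (witness j=0)
  i=1: ✓ (witness j=1)
  i=2: ✗ (none in [2,3])
  i=3: ✓ (witness j=4)
  i=4: ✓ (witness j=4)
  i=5: ✓ (witness j=5)
  i=6: ✓ (witness j=7)
  i=7: ✓ (witness j=7)
  i=8: ✗ (none in [8,9])
  i=9: ✗ (none in [9,10])
  i=10: ✓ (witness j=11)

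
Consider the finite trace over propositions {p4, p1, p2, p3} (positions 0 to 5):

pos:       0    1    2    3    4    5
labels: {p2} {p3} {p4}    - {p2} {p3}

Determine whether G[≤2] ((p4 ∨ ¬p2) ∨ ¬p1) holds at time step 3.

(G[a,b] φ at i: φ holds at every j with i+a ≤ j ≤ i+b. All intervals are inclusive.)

Check ((p4 ∨ ¬p2) ∨ ¬p1) at every j in [3,5]:
  j=3: true
  j=4: true
  j=5: true
All positions satisfy it → formula holds.

Holds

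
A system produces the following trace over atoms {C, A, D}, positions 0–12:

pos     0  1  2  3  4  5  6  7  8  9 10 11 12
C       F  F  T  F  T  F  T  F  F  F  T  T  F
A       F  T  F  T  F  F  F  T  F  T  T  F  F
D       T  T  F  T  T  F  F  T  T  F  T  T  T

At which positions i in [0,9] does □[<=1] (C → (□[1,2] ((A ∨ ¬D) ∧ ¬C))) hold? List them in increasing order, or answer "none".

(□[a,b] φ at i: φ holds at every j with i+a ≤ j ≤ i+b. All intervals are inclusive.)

0, 7, 8

Evaluate at each i in [0,9]:
  i=0: ✓ (all of [0,1])
  i=1: ✗ (fails at j=2)
  i=2: ✗ (fails at j=2)
  i=3: ✗ (fails at j=4)
  i=4: ✗ (fails at j=4)
  i=5: ✗ (fails at j=6)
  i=6: ✗ (fails at j=6)
  i=7: ✓ (all of [7,8])
  i=8: ✓ (all of [8,9])
  i=9: ✗ (fails at j=10)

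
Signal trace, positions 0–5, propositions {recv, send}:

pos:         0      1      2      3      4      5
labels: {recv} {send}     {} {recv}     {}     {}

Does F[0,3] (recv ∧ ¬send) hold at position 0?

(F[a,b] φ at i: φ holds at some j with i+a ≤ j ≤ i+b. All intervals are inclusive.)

Check (recv ∧ ¬send) at each j in [0,3]:
  j=0: true
  j=1: false
  j=2: false
  j=3: true
Found at j=0 → formula holds.

Holds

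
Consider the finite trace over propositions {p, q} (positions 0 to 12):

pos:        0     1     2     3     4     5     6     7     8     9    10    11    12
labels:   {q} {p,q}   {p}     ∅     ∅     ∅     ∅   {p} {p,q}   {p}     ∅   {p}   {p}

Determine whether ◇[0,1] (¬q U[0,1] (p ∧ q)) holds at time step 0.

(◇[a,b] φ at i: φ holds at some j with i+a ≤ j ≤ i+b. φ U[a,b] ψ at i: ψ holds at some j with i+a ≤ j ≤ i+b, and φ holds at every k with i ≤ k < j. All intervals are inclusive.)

True

Check (¬q U[0,1] (p ∧ q)) at each j in [0,1]:
  j=0: fails
  j=1: holds
Found at j=1 → formula holds.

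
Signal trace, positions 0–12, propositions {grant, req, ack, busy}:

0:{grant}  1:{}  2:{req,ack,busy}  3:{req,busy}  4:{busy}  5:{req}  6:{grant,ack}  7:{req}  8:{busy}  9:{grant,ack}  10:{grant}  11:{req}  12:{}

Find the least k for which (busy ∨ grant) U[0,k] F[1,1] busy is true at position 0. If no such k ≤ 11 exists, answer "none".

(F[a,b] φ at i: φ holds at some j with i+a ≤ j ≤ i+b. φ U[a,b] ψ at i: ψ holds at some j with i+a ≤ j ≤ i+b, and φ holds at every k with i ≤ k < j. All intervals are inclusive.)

Need earliest j ≥ 0 with F[1,1] busy, and (busy ∨ grant) at every k in [0,j-1].
  j=0: rhs fails.
  j=1: rhs holds; lhs holds on [0,0]. k = 1.

1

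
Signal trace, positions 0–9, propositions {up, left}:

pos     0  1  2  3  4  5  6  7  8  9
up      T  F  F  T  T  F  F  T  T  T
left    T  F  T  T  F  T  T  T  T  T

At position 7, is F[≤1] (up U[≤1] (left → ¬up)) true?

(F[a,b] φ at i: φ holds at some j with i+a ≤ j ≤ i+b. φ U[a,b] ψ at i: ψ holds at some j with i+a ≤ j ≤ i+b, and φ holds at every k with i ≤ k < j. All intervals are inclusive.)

Check (up U[≤1] (left → ¬up)) at each j in [7,8]:
  j=7: fails
  j=8: fails
No position in the window satisfies it → formula fails.

False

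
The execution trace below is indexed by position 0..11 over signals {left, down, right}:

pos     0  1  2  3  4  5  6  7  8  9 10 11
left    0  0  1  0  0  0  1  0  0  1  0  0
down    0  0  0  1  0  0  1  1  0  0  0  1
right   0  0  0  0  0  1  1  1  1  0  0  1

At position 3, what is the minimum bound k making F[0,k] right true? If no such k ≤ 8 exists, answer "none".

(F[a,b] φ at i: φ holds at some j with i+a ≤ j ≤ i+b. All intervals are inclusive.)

2

Scan j = 3,4,… for right:
  j=3: fails
  j=4: fails
  j=5: holds
First hit at j=5, so smallest k = 5-3 = 2.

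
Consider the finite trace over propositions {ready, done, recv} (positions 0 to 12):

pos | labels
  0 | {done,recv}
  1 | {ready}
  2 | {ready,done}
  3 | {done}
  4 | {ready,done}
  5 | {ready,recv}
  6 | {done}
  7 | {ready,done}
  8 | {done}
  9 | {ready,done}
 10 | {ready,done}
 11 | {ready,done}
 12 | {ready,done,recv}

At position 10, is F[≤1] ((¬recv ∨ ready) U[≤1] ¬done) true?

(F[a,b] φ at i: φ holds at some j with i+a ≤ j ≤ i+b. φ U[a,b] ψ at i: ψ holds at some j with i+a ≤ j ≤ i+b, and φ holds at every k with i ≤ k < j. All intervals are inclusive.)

Check ((¬recv ∨ ready) U[≤1] ¬done) at each j in [10,11]:
  j=10: fails
  j=11: fails
No position in the window satisfies it → formula fails.

False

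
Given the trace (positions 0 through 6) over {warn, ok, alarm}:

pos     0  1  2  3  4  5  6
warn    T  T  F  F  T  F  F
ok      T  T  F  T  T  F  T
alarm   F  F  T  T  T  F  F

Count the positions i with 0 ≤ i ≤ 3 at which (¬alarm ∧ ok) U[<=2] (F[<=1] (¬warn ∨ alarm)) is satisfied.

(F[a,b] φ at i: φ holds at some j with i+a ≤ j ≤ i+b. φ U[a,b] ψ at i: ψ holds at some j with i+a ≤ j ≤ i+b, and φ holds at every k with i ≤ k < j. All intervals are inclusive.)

Evaluate at each i in [0,3]:
  i=0: ✓ (rhs at j=1; lhs holds on [0,0])
  i=1: ✓ (rhs at j=1)
  i=2: ✓ (rhs at j=2)
  i=3: ✓ (rhs at j=3)
Positions where it holds: {0, 1, 2, 3} → 4.

4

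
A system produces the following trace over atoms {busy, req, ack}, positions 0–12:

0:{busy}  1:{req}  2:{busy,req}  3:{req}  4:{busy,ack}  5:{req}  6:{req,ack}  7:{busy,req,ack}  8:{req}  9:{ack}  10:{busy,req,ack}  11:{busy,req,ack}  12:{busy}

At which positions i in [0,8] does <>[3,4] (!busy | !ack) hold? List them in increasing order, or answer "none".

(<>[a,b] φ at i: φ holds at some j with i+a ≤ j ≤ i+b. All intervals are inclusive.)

0, 1, 2, 3, 4, 5, 6, 8

Evaluate at each i in [0,8]:
  i=0: ✓ (witness j=3)
  i=1: ✓ (witness j=5)
  i=2: ✓ (witness j=5)
  i=3: ✓ (witness j=6)
  i=4: ✓ (witness j=8)
  i=5: ✓ (witness j=8)
  i=6: ✓ (witness j=9)
  i=7: ✗ (none in [10,11])
  i=8: ✓ (witness j=12)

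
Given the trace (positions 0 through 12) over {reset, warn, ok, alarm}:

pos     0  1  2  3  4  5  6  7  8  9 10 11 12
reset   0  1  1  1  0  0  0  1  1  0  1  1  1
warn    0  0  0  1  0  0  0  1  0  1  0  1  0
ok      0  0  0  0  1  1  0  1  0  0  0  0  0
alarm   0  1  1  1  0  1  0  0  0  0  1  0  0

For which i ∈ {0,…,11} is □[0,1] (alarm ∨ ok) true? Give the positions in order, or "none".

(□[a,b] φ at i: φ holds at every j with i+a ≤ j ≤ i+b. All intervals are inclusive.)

1, 2, 3, 4

Evaluate at each i in [0,11]:
  i=0: ✗ (fails at j=0)
  i=1: ✓ (all of [1,2])
  i=2: ✓ (all of [2,3])
  i=3: ✓ (all of [3,4])
  i=4: ✓ (all of [4,5])
  i=5: ✗ (fails at j=6)
  i=6: ✗ (fails at j=6)
  i=7: ✗ (fails at j=8)
  i=8: ✗ (fails at j=8)
  i=9: ✗ (fails at j=9)
  i=10: ✗ (fails at j=11)
  i=11: ✗ (fails at j=11)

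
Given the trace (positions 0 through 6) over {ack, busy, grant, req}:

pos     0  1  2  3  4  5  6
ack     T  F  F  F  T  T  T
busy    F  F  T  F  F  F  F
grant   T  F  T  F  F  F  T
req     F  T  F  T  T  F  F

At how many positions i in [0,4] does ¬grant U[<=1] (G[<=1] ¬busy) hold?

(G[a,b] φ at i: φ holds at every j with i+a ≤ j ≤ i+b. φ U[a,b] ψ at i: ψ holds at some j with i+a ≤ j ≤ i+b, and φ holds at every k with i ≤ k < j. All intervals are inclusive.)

3

Evaluate at each i in [0,4]:
  i=0: ✓ (rhs at j=0)
  i=1: ✗ (no rhs in [1,2])
  i=2: ✗ (lhs fails at k=2 before rhs at j=3)
  i=3: ✓ (rhs at j=3)
  i=4: ✓ (rhs at j=4)
Positions where it holds: {0, 3, 4} → 3.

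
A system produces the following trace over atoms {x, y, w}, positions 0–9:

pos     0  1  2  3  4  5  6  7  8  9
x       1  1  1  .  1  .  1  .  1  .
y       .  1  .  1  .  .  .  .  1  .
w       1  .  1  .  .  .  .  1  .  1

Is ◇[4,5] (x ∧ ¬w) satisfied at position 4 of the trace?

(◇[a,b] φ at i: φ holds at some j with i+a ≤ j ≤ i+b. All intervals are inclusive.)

Yes

Check (x ∧ ¬w) at each j in [8,9]:
  j=8: true
  j=9: false
Found at j=8 → formula holds.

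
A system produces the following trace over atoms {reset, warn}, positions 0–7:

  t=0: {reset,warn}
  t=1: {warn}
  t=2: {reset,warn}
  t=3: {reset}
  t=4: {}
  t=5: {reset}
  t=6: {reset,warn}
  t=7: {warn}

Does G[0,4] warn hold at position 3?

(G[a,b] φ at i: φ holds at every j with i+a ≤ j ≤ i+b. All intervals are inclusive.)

False

Check warn at every j in [3,7]:
  j=3: false
  j=4: false
  j=5: false
  j=6: true
  j=7: true
Fails at j=3 → formula fails.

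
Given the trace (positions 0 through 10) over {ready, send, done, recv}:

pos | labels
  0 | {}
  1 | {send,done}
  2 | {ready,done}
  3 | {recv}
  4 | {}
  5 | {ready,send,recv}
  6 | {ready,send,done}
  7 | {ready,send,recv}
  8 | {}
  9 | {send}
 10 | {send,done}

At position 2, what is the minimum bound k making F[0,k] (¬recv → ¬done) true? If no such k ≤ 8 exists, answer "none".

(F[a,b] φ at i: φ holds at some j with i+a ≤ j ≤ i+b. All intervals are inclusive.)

1

Scan j = 2,3,… for (¬recv → ¬done):
  j=2: fails
  j=3: holds
First hit at j=3, so smallest k = 3-2 = 1.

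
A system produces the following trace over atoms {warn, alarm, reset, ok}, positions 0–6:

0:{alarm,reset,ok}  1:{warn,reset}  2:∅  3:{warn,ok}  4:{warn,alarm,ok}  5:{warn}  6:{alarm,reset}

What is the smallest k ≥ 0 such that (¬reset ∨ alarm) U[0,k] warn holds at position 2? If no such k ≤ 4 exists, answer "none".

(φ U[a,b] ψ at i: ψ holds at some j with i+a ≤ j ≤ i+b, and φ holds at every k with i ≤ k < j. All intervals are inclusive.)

Need earliest j ≥ 2 with warn, and (¬reset ∨ alarm) at every k in [2,j-1].
  j=2: rhs fails.
  j=3: rhs holds; lhs holds on [2,2]. k = 1.

1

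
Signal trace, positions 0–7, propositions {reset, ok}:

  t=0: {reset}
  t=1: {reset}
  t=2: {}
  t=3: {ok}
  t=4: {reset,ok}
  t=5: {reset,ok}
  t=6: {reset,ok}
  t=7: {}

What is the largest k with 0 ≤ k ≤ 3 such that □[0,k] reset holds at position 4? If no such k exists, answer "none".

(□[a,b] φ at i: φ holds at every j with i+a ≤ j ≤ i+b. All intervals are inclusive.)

reset must hold from j=4 onward; find where it first fails.
  j=4: holds
  j=5: holds
  j=6: holds
  j=7: fails
Holds on [4,6], so largest k = 2.

2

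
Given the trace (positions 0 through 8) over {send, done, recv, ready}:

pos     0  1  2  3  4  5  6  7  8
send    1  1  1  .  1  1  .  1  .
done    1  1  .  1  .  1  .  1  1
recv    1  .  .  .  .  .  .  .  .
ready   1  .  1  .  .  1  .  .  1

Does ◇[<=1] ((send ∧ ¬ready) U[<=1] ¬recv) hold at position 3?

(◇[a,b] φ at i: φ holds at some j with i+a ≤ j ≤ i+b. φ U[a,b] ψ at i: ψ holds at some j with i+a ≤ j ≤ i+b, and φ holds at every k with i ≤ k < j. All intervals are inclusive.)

Check ((send ∧ ¬ready) U[<=1] ¬recv) at each j in [3,4]:
  j=3: holds
  j=4: holds
Found at j=3 → formula holds.

Yes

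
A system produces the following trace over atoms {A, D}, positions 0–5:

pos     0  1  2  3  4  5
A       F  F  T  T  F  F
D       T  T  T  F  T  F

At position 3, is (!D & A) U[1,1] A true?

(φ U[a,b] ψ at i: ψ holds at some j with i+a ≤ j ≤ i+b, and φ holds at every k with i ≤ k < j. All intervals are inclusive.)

Need some j in [4,4] with A, and (!D & A) at every k in [3,j-1].
  j=4: A false.
No j in the window works → until fails.

Does not hold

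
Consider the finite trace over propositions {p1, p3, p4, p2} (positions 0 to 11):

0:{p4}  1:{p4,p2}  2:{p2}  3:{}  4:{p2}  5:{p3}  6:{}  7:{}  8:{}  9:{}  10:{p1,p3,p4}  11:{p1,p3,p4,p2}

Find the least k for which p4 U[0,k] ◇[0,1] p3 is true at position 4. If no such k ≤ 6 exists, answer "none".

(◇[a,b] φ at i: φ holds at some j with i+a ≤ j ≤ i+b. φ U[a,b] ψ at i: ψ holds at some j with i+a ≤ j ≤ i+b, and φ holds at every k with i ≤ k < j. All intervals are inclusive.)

0

Need earliest j ≥ 4 with ◇[0,1] p3, and p4 at every k in [4,j-1].
  j=4: rhs holds (empty prefix). k = 0.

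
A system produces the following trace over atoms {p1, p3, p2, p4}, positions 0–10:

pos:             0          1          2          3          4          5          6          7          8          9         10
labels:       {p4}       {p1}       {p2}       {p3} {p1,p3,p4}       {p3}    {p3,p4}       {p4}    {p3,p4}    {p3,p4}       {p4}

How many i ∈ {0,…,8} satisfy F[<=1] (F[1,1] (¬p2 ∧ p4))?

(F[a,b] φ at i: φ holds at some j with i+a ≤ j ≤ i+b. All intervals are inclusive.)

Evaluate at each i in [0,8]:
  i=0: ✗ (none in [0,1])
  i=1: ✗ (none in [1,2])
  i=2: ✓ (witness j=3)
  i=3: ✓ (witness j=3)
  i=4: ✓ (witness j=5)
  i=5: ✓ (witness j=5)
  i=6: ✓ (witness j=6)
  i=7: ✓ (witness j=7)
  i=8: ✓ (witness j=8)
Positions where it holds: {2, 3, 4, 5, 6, 7, 8} → 7.

7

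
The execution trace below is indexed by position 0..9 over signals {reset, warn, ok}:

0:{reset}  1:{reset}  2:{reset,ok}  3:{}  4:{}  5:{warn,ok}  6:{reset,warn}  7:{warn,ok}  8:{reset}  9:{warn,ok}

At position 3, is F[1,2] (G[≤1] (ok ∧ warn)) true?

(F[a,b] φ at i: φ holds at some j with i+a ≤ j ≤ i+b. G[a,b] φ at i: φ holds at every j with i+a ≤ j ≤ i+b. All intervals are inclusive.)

Check G[≤1] (ok ∧ warn) at each j in [4,5]:
  j=4: fails at 4
  j=5: fails at 6
No position in the window satisfies it → formula fails.

False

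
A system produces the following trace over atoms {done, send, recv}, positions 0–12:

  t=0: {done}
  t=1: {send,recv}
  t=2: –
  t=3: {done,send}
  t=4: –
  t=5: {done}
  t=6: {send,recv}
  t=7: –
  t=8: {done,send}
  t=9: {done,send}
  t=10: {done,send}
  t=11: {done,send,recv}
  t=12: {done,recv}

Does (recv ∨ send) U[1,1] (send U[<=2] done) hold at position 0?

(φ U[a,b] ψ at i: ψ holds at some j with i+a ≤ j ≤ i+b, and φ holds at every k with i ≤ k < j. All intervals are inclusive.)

Need some j in [1,1] with (send U[<=2] done), and (recv ∨ send) at every k in [0,j-1].
  j=1: (send U[<=2] done) — fails.
No j in the window works → until fails.

No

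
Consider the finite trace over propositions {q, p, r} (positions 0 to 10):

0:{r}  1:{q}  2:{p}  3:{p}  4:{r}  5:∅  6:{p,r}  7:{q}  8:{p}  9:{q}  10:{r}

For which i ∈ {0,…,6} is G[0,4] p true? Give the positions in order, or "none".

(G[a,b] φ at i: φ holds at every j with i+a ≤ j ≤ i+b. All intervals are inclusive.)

Evaluate at each i in [0,6]:
  i=0: ✗ (fails at j=0)
  i=1: ✗ (fails at j=1)
  i=2: ✗ (fails at j=4)
  i=3: ✗ (fails at j=4)
  i=4: ✗ (fails at j=4)
  i=5: ✗ (fails at j=5)
  i=6: ✗ (fails at j=7)

none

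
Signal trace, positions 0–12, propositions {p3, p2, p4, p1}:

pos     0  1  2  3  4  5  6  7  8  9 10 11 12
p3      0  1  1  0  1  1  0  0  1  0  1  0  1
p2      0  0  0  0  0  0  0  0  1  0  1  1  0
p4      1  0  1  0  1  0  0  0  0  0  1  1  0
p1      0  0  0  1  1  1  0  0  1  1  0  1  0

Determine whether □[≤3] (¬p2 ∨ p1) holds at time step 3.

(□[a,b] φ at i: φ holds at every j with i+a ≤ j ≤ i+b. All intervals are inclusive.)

Holds

Check (¬p2 ∨ p1) at every j in [3,6]:
  j=3: true
  j=4: true
  j=5: true
  j=6: true
All positions satisfy it → formula holds.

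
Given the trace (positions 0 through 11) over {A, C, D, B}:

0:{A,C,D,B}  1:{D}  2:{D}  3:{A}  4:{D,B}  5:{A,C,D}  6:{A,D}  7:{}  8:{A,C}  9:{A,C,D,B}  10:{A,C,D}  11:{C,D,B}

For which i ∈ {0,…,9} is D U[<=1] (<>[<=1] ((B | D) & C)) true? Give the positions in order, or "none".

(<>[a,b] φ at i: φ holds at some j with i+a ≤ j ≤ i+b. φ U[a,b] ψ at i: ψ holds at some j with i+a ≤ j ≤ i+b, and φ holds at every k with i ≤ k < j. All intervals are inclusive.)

Evaluate at each i in [0,9]:
  i=0: ✓ (rhs at j=0)
  i=1: ✗ (no rhs in [1,2])
  i=2: ✗ (no rhs in [2,3])
  i=3: ✗ (lhs fails at k=3 before rhs at j=4)
  i=4: ✓ (rhs at j=4)
  i=5: ✓ (rhs at j=5)
  i=6: ✗ (no rhs in [6,7])
  i=7: ✗ (lhs fails at k=7 before rhs at j=8)
  i=8: ✓ (rhs at j=8)
  i=9: ✓ (rhs at j=9)

0, 4, 5, 8, 9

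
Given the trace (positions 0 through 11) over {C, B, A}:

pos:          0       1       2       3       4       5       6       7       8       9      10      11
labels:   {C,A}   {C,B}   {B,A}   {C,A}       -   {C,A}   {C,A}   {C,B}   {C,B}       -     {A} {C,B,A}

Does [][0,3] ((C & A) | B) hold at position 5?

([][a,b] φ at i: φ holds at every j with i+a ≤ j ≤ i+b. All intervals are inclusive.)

Yes

Check ((C & A) | B) at every j in [5,8]:
  j=5: true
  j=6: true
  j=7: true
  j=8: true
All positions satisfy it → formula holds.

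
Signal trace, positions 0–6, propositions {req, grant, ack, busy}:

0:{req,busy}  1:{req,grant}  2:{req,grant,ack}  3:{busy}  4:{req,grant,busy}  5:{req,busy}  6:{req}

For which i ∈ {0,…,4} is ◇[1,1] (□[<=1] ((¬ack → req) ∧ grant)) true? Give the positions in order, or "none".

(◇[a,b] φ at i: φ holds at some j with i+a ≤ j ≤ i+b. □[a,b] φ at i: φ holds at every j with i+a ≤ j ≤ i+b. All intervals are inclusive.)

Evaluate at each i in [0,4]:
  i=0: ✓ (witness j=1)
  i=1: ✗ (none in [2,2])
  i=2: ✗ (none in [3,3])
  i=3: ✗ (none in [4,4])
  i=4: ✗ (none in [5,5])

0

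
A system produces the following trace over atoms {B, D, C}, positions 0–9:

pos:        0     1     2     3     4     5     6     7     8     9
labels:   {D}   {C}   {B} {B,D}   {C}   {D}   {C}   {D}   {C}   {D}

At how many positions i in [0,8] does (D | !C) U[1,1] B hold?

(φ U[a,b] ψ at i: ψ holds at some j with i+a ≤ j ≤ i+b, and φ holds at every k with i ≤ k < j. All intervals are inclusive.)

1

Evaluate at each i in [0,8]:
  i=0: ✗ (no rhs in [1,1])
  i=1: ✗ (lhs fails at k=1 before rhs at j=2)
  i=2: ✓ (rhs at j=3; lhs holds on [2,2])
  i=3: ✗ (no rhs in [4,4])
  i=4: ✗ (no rhs in [5,5])
  i=5: ✗ (no rhs in [6,6])
  i=6: ✗ (no rhs in [7,7])
  i=7: ✗ (no rhs in [8,8])
  i=8: ✗ (no rhs in [9,9])
Positions where it holds: {2} → 1.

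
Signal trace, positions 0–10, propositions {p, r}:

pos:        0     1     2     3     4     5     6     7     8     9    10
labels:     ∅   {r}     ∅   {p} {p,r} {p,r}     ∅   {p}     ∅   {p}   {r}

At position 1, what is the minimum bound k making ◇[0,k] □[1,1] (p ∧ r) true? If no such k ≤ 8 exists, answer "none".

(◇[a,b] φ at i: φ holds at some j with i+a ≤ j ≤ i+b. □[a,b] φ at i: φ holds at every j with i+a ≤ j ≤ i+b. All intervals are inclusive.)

Scan j = 1,2,… for □[1,1] (p ∧ r):
  j=1: fails
  j=2: fails
  j=3: holds
First hit at j=3, so smallest k = 3-1 = 2.

2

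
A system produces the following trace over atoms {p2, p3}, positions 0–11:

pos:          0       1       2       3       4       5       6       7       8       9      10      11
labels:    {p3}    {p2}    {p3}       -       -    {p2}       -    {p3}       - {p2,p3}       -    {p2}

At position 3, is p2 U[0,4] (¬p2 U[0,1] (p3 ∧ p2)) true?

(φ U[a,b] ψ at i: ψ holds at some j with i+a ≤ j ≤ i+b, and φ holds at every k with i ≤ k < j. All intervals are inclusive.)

False

Need some j in [3,7] with (¬p2 U[0,1] (p3 ∧ p2)), and p2 at every k in [3,j-1].
  j=3: (¬p2 U[0,1] (p3 ∧ p2)) — fails.
  j=4: (¬p2 U[0,1] (p3 ∧ p2)) — fails.
  j=5: (¬p2 U[0,1] (p3 ∧ p2)) — fails.
  j=6: (¬p2 U[0,1] (p3 ∧ p2)) — fails.
  j=7: (¬p2 U[0,1] (p3 ∧ p2)) — fails.
No j in the window works → until fails.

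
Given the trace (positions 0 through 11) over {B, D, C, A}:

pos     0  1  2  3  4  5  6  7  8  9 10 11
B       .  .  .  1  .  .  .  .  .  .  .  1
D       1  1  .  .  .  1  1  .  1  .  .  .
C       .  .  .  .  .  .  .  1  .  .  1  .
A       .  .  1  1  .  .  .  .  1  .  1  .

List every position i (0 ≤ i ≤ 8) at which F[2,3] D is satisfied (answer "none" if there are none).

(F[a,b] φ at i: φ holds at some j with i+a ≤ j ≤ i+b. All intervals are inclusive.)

2, 3, 4, 5, 6

Evaluate at each i in [0,8]:
  i=0: ✗ (none in [2,3])
  i=1: ✗ (none in [3,4])
  i=2: ✓ (witness j=5)
  i=3: ✓ (witness j=5)
  i=4: ✓ (witness j=6)
  i=5: ✓ (witness j=8)
  i=6: ✓ (witness j=8)
  i=7: ✗ (none in [9,10])
  i=8: ✗ (none in [10,11])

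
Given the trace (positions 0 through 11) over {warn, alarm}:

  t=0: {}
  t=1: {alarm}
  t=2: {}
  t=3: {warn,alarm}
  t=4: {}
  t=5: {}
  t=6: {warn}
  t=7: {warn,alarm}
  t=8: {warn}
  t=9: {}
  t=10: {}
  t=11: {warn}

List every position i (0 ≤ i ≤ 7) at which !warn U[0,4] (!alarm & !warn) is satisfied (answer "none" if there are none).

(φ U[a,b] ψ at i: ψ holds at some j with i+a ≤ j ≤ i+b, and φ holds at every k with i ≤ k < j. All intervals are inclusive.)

Evaluate at each i in [0,7]:
  i=0: ✓ (rhs at j=0)
  i=1: ✓ (rhs at j=2; lhs holds on [1,1])
  i=2: ✓ (rhs at j=2)
  i=3: ✗ (lhs fails at k=3 before rhs at j=4)
  i=4: ✓ (rhs at j=4)
  i=5: ✓ (rhs at j=5)
  i=6: ✗ (lhs fails at k=6 before rhs at j=9)
  i=7: ✗ (lhs fails at k=7 before rhs at j=9)

0, 1, 2, 4, 5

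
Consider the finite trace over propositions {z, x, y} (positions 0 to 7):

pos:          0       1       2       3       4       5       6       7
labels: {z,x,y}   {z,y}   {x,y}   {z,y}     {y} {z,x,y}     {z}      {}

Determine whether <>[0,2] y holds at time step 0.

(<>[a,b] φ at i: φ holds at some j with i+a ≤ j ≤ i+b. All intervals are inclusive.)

Yes

Check y at each j in [0,2]:
  j=0: true
  j=1: true
  j=2: true
Found at j=0 → formula holds.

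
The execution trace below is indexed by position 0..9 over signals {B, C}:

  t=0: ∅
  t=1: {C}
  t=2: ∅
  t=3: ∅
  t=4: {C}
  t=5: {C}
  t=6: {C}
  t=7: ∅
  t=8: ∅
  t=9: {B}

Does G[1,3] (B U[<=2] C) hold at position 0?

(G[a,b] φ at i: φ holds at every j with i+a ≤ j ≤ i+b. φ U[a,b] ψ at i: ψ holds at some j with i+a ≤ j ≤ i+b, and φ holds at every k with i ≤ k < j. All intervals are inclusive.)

Check (B U[<=2] C) at every j in [1,3]:
  j=1: holds
  j=2: fails
  j=3: fails
Fails at j=2 → formula fails.

Does not hold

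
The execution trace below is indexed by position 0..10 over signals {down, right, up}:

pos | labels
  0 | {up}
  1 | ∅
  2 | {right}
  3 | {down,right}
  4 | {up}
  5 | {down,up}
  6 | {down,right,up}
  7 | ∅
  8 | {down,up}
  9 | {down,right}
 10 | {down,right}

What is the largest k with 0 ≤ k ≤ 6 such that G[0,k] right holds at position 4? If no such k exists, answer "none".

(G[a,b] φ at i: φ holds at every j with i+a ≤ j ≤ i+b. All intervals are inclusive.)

none

right must hold from j=4 onward; find where it first fails.
  j=4: fails → no k works.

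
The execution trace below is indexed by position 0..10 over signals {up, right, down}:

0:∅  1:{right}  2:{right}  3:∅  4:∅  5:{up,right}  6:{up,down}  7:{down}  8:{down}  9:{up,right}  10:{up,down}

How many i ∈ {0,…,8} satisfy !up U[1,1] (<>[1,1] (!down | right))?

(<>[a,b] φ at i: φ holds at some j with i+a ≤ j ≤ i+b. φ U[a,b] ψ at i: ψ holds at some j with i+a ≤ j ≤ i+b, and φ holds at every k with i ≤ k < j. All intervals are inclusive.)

5

Evaluate at each i in [0,8]:
  i=0: ✓ (rhs at j=1; lhs holds on [0,0])
  i=1: ✓ (rhs at j=2; lhs holds on [1,1])
  i=2: ✓ (rhs at j=3; lhs holds on [2,2])
  i=3: ✓ (rhs at j=4; lhs holds on [3,3])
  i=4: ✗ (no rhs in [5,5])
  i=5: ✗ (no rhs in [6,6])
  i=6: ✗ (no rhs in [7,7])
  i=7: ✓ (rhs at j=8; lhs holds on [7,7])
  i=8: ✗ (no rhs in [9,9])
Positions where it holds: {0, 1, 2, 3, 7} → 5.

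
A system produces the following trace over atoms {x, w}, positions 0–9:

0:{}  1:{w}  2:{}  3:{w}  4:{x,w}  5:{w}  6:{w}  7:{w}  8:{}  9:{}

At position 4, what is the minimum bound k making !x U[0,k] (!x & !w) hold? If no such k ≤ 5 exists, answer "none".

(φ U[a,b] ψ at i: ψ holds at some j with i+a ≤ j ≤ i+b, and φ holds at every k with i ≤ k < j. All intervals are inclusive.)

Need earliest j ≥ 4 with (!x & !w), and !x at every k in [4,j-1].
  j=4: rhs fails.
  j=5: rhs fails.
  j=6: rhs fails.
  j=7: rhs fails.
  j=8: rhs holds but lhs fails at k=4.
  j=9: rhs holds but lhs fails at k=4.
No witness within the range → none.

none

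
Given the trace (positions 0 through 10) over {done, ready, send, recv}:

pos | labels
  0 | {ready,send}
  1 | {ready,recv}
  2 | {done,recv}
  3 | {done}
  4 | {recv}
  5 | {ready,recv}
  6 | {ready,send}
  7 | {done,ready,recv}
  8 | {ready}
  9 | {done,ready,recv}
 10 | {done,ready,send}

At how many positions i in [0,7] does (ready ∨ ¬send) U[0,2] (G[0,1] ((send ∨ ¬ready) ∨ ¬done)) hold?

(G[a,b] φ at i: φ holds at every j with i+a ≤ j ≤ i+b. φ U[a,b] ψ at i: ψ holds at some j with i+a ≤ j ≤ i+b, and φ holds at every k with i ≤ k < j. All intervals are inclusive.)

Evaluate at each i in [0,7]:
  i=0: ✓ (rhs at j=0)
  i=1: ✓ (rhs at j=1)
  i=2: ✓ (rhs at j=2)
  i=3: ✓ (rhs at j=3)
  i=4: ✓ (rhs at j=4)
  i=5: ✓ (rhs at j=5)
  i=6: ✗ (no rhs in [6,8])
  i=7: ✗ (no rhs in [7,9])
Positions where it holds: {0, 1, 2, 3, 4, 5} → 6.

6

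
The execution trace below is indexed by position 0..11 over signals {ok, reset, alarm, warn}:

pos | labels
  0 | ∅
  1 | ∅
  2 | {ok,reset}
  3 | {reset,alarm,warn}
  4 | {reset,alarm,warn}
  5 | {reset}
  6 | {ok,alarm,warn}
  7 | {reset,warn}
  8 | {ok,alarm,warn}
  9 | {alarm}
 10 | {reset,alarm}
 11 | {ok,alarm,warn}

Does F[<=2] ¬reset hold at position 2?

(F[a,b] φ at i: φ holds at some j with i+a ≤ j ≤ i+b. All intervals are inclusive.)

No

Check ¬reset at each j in [2,4]:
  j=2: false
  j=3: false
  j=4: false
No position in the window satisfies it → formula fails.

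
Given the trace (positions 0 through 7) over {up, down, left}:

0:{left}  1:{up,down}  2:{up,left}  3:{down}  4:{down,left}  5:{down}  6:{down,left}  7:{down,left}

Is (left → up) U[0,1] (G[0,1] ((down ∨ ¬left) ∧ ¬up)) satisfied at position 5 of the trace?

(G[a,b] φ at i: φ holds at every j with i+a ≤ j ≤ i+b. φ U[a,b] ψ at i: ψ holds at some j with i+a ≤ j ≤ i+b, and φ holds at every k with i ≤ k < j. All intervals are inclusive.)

True

Need some j in [5,6] with G[0,1] ((down ∨ ¬left) ∧ ¬up), and (left → up) at every k in [5,j-1].
  j=5: G[0,1] ((down ∨ ¬left) ∧ ¬up) holds; no prefix to check → satisfied.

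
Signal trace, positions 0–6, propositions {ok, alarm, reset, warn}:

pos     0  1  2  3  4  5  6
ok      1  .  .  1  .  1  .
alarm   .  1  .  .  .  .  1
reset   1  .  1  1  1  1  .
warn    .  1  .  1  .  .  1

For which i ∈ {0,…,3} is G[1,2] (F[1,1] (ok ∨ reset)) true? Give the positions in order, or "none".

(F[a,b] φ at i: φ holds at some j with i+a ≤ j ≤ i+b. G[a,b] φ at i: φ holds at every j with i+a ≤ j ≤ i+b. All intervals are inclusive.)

Evaluate at each i in [0,3]:
  i=0: ✓ (all of [1,2])
  i=1: ✓ (all of [2,3])
  i=2: ✓ (all of [3,4])
  i=3: ✗ (fails at j=5)

0, 1, 2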